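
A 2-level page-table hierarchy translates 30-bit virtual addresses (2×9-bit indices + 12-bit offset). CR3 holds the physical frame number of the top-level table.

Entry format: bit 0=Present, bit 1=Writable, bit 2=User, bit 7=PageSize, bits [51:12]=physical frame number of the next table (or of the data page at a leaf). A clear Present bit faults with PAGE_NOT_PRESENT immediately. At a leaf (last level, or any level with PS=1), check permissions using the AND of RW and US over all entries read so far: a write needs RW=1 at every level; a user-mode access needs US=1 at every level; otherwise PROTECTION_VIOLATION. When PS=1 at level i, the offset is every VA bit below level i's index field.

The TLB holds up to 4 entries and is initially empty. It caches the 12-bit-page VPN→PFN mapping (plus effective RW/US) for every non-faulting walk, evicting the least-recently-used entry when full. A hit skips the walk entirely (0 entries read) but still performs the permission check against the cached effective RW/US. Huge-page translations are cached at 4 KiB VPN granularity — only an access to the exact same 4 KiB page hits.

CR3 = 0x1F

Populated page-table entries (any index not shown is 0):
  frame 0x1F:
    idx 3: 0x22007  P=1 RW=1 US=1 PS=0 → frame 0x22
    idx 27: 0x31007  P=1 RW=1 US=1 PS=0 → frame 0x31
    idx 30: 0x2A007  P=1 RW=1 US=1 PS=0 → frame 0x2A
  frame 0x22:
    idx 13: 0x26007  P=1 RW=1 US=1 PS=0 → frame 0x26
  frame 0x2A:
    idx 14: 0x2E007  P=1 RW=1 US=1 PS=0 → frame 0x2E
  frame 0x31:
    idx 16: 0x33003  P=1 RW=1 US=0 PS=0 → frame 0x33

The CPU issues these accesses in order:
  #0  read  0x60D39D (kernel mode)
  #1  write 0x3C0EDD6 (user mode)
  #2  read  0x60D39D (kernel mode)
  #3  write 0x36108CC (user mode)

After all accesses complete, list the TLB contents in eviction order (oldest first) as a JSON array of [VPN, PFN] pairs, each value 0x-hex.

Trace:
#0 VA=0x60D39D (r,kernel):
  lvl0: tbl 0x1F, slot 3 ⇒ 0x22007 (P1/RW1/US1/PS0)
  lvl1: tbl 0x22, slot 13 ⇒ 0x26007 (P1/RW1/US1/PS0)
  → PA=0x2639D  (2 entries read)
#1 VA=0x3C0EDD6 (w,user):
  lvl0: tbl 0x1F, slot 30 ⇒ 0x2A007 (P1/RW1/US1/PS0)
  lvl1: tbl 0x2A, slot 14 ⇒ 0x2E007 (P1/RW1/US1/PS0)
  → PA=0x2EDD6  (2 entries read)
#2 VA=0x60D39D (r,kernel):
  TLB hit vpn=0x60D → PA=0x2639D
#3 VA=0x36108CC (w,user):
  lvl0: tbl 0x1F, slot 27 ⇒ 0x31007 (P1/RW1/US1/PS0)
  lvl1: tbl 0x31, slot 16 ⇒ 0x33003 (P1/RW1/US0/PS0)
  ⇒ fault: PROTECTION_VIOLATION  — 2 lookups

TLB: [["0x3C0E", "0x2E"], ["0x60D", "0x26"]]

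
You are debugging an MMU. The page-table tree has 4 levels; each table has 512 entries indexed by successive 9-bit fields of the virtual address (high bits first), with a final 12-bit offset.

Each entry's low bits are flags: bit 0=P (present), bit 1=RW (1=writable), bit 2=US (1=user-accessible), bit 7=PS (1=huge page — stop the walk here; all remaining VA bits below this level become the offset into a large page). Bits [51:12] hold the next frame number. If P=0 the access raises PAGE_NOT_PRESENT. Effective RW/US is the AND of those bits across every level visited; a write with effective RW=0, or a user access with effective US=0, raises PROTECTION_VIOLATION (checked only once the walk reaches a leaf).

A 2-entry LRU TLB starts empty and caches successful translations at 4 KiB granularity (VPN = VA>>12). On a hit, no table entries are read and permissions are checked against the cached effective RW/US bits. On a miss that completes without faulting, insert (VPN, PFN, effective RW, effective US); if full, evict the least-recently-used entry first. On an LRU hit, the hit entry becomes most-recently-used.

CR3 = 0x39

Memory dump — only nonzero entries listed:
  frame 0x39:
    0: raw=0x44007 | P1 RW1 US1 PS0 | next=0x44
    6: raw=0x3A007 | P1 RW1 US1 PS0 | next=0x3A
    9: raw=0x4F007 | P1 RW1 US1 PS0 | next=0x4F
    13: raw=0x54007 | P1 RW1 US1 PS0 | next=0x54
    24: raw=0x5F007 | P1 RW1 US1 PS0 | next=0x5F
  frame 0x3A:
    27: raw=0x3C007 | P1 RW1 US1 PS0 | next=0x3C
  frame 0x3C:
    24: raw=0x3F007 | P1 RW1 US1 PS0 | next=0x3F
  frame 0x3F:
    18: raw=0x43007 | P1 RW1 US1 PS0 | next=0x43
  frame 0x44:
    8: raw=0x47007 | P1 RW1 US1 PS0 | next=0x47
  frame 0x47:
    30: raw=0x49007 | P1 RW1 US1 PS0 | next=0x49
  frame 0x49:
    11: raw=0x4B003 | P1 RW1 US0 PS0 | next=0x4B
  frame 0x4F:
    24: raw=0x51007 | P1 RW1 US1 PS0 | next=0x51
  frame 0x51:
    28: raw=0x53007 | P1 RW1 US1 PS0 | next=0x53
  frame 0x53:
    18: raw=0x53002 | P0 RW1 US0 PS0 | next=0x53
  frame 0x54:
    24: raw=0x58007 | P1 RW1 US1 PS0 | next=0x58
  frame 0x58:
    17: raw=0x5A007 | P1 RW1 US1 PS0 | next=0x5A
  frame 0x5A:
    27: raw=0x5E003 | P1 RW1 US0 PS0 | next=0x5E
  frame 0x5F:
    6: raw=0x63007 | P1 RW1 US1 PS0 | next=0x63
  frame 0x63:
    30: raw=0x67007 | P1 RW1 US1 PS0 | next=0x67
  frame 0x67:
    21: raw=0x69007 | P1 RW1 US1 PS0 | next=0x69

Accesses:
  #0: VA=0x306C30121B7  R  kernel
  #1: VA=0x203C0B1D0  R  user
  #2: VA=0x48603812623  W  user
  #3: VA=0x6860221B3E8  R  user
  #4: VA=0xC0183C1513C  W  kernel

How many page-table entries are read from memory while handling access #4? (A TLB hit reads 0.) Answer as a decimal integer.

Per-access translation:
#0 VA=0x306C30121B7 (r,kernel):
  L0: frame=0x39 idx=6 entry=0x3A007 [P=1 RW=1 US=1 PS=0]
  L1: frame=0x3A idx=27 entry=0x3C007 [P=1 RW=1 US=1 PS=0]
  L2: frame=0x3C idx=24 entry=0x3F007 [P=1 RW=1 US=1 PS=0]
  L3: frame=0x3F idx=18 entry=0x43007 [P=1 RW=1 US=1 PS=0]
  ⇒ phys 0x431B7  [4 reads]
#1 VA=0x203C0B1D0 (r,user):
  L0: frame=0x39 idx=0 entry=0x44007 [P=1 RW=1 US=1 PS=0]
  L1: frame=0x44 idx=8 entry=0x47007 [P=1 RW=1 US=1 PS=0]
  L2: frame=0x47 idx=30 entry=0x49007 [P=1 RW=1 US=1 PS=0]
  L3: frame=0x49 idx=11 entry=0x4B003 [P=1 RW=1 US=0 PS=0]
  ✗ PROTECTION_VIOLATION  [4 reads]
#2 VA=0x48603812623 (w,user):
  L0: frame=0x39 idx=9 entry=0x4F007 [P=1 RW=1 US=1 PS=0]
  L1: frame=0x4F idx=24 entry=0x51007 [P=1 RW=1 US=1 PS=0]
  L2: frame=0x51 idx=28 entry=0x53007 [P=1 RW=1 US=1 PS=0]
  L3: frame=0x53 idx=18 entry=0x53002 [P=0 RW=1 US=0 PS=0]
  ✗ PAGE_NOT_PRESENT  [4 reads]
#3 VA=0x6860221B3E8 (r,user):
  L0: frame=0x39 idx=13 entry=0x54007 [P=1 RW=1 US=1 PS=0]
  L1: frame=0x54 idx=24 entry=0x58007 [P=1 RW=1 US=1 PS=0]
  L2: frame=0x58 idx=17 entry=0x5A007 [P=1 RW=1 US=1 PS=0]
  L3: frame=0x5A idx=27 entry=0x5E003 [P=1 RW=1 US=0 PS=0]
  ✗ PROTECTION_VIOLATION  [4 reads]
#4 VA=0xC0183C1513C (w,kernel):
  L0: frame=0x39 idx=24 entry=0x5F007 [P=1 RW=1 US=1 PS=0]
  L1: frame=0x5F idx=6 entry=0x63007 [P=1 RW=1 US=1 PS=0]
  L2: frame=0x63 idx=30 entry=0x67007 [P=1 RW=1 US=1 PS=0]
  L3: frame=0x67 idx=21 entry=0x69007 [P=1 RW=1 US=1 PS=0]
  ⇒ phys 0x6913C  [4 reads]

Entries read for #4: 4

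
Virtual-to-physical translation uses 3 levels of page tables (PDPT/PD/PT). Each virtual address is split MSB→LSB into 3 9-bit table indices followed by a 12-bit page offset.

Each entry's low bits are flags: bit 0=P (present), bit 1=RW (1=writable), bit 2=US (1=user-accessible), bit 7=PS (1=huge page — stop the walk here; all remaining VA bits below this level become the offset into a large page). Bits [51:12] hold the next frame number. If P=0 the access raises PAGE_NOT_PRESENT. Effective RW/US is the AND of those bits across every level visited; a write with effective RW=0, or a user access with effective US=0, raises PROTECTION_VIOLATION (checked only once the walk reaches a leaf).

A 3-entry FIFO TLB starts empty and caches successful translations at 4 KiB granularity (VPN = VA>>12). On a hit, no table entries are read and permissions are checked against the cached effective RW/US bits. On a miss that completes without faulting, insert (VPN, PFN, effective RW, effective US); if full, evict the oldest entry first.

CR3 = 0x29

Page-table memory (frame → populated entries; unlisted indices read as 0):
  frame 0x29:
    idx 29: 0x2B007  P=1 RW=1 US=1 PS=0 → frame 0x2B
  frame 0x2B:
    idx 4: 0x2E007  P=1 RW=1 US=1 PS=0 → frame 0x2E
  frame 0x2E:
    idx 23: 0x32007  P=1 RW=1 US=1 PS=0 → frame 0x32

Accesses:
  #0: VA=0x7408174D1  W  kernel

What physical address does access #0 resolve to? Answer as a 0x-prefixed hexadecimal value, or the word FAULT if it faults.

Per-access translation:
#0 VA=0x7408174D1 (w,kernel):
  L0: frame=0x29 idx=29 entry=0x2B007 [P=1 RW=1 US=1 PS=0]
  L1: frame=0x2B idx=4 entry=0x2E007 [P=1 RW=1 US=1 PS=0]
  L2: frame=0x2E idx=23 entry=0x32007 [P=1 RW=1 US=1 PS=0]
  → PA=0x324D1  (3 entries read)

Access #0 PA: 0x324D1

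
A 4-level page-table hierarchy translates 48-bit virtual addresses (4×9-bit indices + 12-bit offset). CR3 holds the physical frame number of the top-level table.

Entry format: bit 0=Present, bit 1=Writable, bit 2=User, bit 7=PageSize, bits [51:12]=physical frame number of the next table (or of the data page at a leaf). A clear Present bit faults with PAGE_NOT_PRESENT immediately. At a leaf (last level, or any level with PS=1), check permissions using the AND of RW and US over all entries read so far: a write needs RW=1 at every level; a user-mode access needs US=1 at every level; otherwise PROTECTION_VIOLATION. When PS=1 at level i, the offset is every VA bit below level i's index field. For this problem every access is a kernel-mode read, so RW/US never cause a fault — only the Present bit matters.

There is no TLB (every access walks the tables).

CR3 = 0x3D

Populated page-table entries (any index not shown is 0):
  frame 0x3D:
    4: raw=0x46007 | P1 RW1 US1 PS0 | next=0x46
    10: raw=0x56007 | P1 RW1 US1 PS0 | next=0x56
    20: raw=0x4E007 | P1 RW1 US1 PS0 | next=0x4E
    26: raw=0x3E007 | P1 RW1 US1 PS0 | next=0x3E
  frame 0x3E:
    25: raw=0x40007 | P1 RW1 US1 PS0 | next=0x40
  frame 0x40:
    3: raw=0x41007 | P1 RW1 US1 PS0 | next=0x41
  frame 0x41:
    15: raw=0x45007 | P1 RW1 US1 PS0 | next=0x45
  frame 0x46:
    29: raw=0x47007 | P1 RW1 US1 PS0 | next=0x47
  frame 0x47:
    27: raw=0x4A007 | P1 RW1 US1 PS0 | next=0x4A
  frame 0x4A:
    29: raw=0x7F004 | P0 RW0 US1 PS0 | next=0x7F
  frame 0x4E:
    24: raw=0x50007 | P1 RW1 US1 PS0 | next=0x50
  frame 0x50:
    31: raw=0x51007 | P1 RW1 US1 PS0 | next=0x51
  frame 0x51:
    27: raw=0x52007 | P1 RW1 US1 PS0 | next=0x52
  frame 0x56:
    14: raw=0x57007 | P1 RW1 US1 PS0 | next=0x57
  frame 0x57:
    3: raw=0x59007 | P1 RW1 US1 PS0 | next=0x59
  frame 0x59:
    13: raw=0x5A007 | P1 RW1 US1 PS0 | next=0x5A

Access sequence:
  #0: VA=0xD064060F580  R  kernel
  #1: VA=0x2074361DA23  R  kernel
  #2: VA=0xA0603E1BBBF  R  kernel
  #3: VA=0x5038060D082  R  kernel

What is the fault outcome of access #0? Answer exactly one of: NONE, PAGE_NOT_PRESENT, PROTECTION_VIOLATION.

Trace:
#0 VA=0xD064060F580 (r,kernel):
  [0] read 0x3D idx=26: raw=0x3E007 flags P=1 W=1 U=1 S=0
  [1] read 0x3E idx=25: raw=0x40007 flags P=1 W=1 U=1 S=0
  [2] read 0x40 idx=3: raw=0x41007 flags P=1 W=1 U=1 S=0
  [3] read 0x41 idx=15: raw=0x45007 flags P=1 W=1 U=1 S=0
  ⇒ phys 0x45580  [4 reads]
#1 VA=0x2074361DA23 (r,kernel):
  [0] read 0x3D idx=4: raw=0x46007 flags P=1 W=1 U=1 S=0
  [1] read 0x46 idx=29: raw=0x47007 flags P=1 W=1 U=1 S=0
  [2] read 0x47 idx=27: raw=0x4A007 flags P=1 W=1 U=1 S=0
  [3] read 0x4A idx=29: raw=0x7F004 flags P=0 W=0 U=1 S=0
  ⇒ fault: PAGE_NOT_PRESENT  — 4 lookups
#2 VA=0xA0603E1BBBF (r,kernel):
  [0] read 0x3D idx=20: raw=0x4E007 flags P=1 W=1 U=1 S=0
  [1] read 0x4E idx=24: raw=0x50007 flags P=1 W=1 U=1 S=0
  [2] read 0x50 idx=31: raw=0x51007 flags P=1 W=1 U=1 S=0
  [3] read 0x51 idx=27: raw=0x52007 flags P=1 W=1 U=1 S=0
  ⇒ phys 0x52BBF  [4 reads]
#3 VA=0x5038060D082 (r,kernel):
  [0] read 0x3D idx=10: raw=0x56007 flags P=1 W=1 U=1 S=0
  [1] read 0x56 idx=14: raw=0x57007 flags P=1 W=1 U=1 S=0
  [2] read 0x57 idx=3: raw=0x59007 flags P=1 W=1 U=1 S=0
  [3] read 0x59 idx=13: raw=0x5A007 flags P=1 W=1 U=1 S=0
  ⇒ phys 0x5A082  [4 reads]

Access #0 fault: NONE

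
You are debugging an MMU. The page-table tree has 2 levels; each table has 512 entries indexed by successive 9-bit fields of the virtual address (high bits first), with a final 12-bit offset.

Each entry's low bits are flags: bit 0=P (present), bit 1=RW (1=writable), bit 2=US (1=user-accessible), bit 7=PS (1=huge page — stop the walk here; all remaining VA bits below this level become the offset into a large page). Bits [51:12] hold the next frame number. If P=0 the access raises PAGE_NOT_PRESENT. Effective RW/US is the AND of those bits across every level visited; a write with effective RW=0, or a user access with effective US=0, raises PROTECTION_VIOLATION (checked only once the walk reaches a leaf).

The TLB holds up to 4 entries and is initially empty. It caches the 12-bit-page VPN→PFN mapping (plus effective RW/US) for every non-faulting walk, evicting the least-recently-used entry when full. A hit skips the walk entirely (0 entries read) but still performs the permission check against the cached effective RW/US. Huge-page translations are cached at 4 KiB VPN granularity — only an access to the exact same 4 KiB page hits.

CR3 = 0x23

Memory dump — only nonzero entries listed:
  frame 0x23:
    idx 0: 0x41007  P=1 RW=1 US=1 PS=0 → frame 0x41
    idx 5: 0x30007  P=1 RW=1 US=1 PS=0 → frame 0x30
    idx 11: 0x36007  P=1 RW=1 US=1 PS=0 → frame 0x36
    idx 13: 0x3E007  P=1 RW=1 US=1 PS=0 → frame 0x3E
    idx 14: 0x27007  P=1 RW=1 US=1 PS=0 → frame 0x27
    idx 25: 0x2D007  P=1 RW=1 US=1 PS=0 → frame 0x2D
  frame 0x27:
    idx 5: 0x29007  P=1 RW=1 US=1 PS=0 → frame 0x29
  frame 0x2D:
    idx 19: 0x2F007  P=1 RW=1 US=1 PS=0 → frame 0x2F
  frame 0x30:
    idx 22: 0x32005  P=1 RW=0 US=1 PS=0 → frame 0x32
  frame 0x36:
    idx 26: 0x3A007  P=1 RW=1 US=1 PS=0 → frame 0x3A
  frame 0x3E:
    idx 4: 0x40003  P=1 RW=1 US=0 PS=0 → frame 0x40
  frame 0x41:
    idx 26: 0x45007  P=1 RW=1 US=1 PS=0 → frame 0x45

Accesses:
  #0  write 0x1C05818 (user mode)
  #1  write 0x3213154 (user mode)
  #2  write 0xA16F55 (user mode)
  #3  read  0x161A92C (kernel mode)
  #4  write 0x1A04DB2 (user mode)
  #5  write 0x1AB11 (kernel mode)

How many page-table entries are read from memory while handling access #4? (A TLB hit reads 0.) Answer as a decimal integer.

Per-access translation:
#0 VA=0x1C05818 (w,user):
  [0] read 0x23 idx=14: raw=0x27007 flags P=1 W=1 U=1 S=0
  [1] read 0x27 idx=5: raw=0x29007 flags P=1 W=1 U=1 S=0
  ⇒ phys 0x29818  [2 reads]
#1 VA=0x3213154 (w,user):
  [0] read 0x23 idx=25: raw=0x2D007 flags P=1 W=1 U=1 S=0
  [1] read 0x2D idx=19: raw=0x2F007 flags P=1 W=1 U=1 S=0
  ⇒ phys 0x2F154  [2 reads]
#2 VA=0xA16F55 (w,user):
  [0] read 0x23 idx=5: raw=0x30007 flags P=1 W=1 U=1 S=0
  [1] read 0x30 idx=22: raw=0x32005 flags P=1 W=0 U=1 S=0
  ⇒ fault: PROTECTION_VIOLATION  — 2 lookups
#3 VA=0x161A92C (r,kernel):
  [0] read 0x23 idx=11: raw=0x36007 flags P=1 W=1 U=1 S=0
  [1] read 0x36 idx=26: raw=0x3A007 flags P=1 W=1 U=1 S=0
  ⇒ phys 0x3A92C  [2 reads]
#4 VA=0x1A04DB2 (w,user):
  [0] read 0x23 idx=13: raw=0x3E007 flags P=1 W=1 U=1 S=0
  [1] read 0x3E idx=4: raw=0x40003 flags P=1 W=1 U=0 S=0
  ⇒ fault: PROTECTION_VIOLATION  — 2 lookups
#5 VA=0x1AB11 (w,kernel):
  [0] read 0x23 idx=0: raw=0x41007 flags P=1 W=1 U=1 S=0
  [1] read 0x41 idx=26: raw=0x45007 flags P=1 W=1 U=1 S=0
  ⇒ phys 0x45B11  [2 reads]

Entries read for #4: 2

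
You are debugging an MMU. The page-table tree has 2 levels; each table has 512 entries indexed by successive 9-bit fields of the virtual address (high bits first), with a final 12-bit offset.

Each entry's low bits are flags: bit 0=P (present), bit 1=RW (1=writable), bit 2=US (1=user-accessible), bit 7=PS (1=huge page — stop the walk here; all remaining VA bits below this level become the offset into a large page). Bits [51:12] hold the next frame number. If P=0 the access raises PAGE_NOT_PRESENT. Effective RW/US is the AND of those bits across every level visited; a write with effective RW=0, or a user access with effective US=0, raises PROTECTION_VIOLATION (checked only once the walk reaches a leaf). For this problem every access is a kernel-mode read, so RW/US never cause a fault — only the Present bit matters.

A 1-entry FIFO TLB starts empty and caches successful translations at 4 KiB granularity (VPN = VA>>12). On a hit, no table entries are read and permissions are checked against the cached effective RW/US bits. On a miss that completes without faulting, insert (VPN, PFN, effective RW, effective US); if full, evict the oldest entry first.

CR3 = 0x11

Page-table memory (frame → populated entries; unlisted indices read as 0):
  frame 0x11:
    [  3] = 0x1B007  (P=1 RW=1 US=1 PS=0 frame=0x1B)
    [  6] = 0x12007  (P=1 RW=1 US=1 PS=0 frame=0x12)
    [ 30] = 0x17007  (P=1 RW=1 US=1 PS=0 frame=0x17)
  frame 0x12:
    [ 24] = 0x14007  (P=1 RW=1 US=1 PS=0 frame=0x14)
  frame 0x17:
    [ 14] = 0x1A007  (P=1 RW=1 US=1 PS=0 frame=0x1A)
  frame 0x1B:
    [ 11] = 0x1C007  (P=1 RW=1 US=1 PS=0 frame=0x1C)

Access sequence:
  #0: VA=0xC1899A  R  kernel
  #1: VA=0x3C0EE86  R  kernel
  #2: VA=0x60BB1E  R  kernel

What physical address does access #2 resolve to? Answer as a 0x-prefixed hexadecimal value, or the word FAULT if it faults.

Per-access translation:
#0 VA=0xC1899A (r,kernel):
  lvl0: tbl 0x11, slot 6 ⇒ 0x12007 (P1/RW1/US1/PS0)
  lvl1: tbl 0x12, slot 24 ⇒ 0x14007 (P1/RW1/US1/PS0)
  ⇒ phys 0x1499A  [2 reads]
#1 VA=0x3C0EE86 (r,kernel):
  lvl0: tbl 0x11, slot 30 ⇒ 0x17007 (P1/RW1/US1/PS0)
  lvl1: tbl 0x17, slot 14 ⇒ 0x1A007 (P1/RW1/US1/PS0)
  ⇒ phys 0x1AE86  [2 reads]
#2 VA=0x60BB1E (r,kernel):
  lvl0: tbl 0x11, slot 3 ⇒ 0x1B007 (P1/RW1/US1/PS0)
  lvl1: tbl 0x1B, slot 11 ⇒ 0x1C007 (P1/RW1/US1/PS0)
  ⇒ phys 0x1CB1E  [2 reads]

Access #2 PA: 0x1CB1E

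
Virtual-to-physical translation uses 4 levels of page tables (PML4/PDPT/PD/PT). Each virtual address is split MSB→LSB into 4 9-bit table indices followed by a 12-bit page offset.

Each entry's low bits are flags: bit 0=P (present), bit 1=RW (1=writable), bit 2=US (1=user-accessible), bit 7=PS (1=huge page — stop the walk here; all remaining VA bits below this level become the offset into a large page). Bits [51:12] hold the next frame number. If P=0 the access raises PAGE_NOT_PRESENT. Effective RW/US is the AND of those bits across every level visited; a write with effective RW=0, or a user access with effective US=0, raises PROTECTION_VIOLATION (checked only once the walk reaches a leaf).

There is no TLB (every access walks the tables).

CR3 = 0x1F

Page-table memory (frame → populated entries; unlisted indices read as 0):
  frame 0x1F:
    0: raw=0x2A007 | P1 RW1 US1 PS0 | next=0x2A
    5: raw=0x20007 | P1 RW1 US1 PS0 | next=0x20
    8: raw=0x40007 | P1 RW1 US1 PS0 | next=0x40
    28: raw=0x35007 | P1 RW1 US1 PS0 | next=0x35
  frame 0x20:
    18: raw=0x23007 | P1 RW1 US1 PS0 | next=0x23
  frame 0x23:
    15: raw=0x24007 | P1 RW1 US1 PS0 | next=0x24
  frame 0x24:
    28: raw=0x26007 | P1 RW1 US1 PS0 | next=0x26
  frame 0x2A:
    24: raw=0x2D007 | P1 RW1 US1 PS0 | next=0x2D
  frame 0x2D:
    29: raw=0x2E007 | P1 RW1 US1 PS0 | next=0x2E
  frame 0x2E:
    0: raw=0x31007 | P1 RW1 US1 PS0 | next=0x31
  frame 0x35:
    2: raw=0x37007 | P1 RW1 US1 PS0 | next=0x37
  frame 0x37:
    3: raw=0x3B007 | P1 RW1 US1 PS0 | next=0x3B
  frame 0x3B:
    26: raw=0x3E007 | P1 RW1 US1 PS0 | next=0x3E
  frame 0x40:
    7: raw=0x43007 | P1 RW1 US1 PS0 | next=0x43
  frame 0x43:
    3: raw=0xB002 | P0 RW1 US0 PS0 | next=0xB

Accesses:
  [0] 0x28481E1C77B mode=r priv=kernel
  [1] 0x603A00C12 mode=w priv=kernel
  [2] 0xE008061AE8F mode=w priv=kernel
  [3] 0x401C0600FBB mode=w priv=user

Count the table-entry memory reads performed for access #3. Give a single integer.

Trace:
#0 VA=0x28481E1C77B (r,kernel):
  lvl0: tbl 0x1F, slot 5 ⇒ 0x20007 (P1/RW1/US1/PS0)
  lvl1: tbl 0x20, slot 18 ⇒ 0x23007 (P1/RW1/US1/PS0)
  lvl2: tbl 0x23, slot 15 ⇒ 0x24007 (P1/RW1/US1/PS0)
  lvl3: tbl 0x24, slot 28 ⇒ 0x26007 (P1/RW1/US1/PS0)
  ✓ 0x2677B  — 4 lookups
#1 VA=0x603A00C12 (w,kernel):
  lvl0: tbl 0x1F, slot 0 ⇒ 0x2A007 (P1/RW1/US1/PS0)
  lvl1: tbl 0x2A, slot 24 ⇒ 0x2D007 (P1/RW1/US1/PS0)
  lvl2: tbl 0x2D, slot 29 ⇒ 0x2E007 (P1/RW1/US1/PS0)
  lvl3: tbl 0x2E, slot 0 ⇒ 0x31007 (P1/RW1/US1/PS0)
  ✓ 0x31C12  — 4 lookups
#2 VA=0xE008061AE8F (w,kernel):
  lvl0: tbl 0x1F, slot 28 ⇒ 0x35007 (P1/RW1/US1/PS0)
  lvl1: tbl 0x35, slot 2 ⇒ 0x37007 (P1/RW1/US1/PS0)
  lvl2: tbl 0x37, slot 3 ⇒ 0x3B007 (P1/RW1/US1/PS0)
  lvl3: tbl 0x3B, slot 26 ⇒ 0x3E007 (P1/RW1/US1/PS0)
  ✓ 0x3EE8F  — 4 lookups
#3 VA=0x401C0600FBB (w,user):
  lvl0: tbl 0x1F, slot 8 ⇒ 0x40007 (P1/RW1/US1/PS0)
  lvl1: tbl 0x40, slot 7 ⇒ 0x43007 (P1/RW1/US1/PS0)
  lvl2: tbl 0x43, slot 3 ⇒ 0xB002 (P0/RW1/US0/PS0)
  ✗ PAGE_NOT_PRESENT  [3 reads]

Entries read for #3: 3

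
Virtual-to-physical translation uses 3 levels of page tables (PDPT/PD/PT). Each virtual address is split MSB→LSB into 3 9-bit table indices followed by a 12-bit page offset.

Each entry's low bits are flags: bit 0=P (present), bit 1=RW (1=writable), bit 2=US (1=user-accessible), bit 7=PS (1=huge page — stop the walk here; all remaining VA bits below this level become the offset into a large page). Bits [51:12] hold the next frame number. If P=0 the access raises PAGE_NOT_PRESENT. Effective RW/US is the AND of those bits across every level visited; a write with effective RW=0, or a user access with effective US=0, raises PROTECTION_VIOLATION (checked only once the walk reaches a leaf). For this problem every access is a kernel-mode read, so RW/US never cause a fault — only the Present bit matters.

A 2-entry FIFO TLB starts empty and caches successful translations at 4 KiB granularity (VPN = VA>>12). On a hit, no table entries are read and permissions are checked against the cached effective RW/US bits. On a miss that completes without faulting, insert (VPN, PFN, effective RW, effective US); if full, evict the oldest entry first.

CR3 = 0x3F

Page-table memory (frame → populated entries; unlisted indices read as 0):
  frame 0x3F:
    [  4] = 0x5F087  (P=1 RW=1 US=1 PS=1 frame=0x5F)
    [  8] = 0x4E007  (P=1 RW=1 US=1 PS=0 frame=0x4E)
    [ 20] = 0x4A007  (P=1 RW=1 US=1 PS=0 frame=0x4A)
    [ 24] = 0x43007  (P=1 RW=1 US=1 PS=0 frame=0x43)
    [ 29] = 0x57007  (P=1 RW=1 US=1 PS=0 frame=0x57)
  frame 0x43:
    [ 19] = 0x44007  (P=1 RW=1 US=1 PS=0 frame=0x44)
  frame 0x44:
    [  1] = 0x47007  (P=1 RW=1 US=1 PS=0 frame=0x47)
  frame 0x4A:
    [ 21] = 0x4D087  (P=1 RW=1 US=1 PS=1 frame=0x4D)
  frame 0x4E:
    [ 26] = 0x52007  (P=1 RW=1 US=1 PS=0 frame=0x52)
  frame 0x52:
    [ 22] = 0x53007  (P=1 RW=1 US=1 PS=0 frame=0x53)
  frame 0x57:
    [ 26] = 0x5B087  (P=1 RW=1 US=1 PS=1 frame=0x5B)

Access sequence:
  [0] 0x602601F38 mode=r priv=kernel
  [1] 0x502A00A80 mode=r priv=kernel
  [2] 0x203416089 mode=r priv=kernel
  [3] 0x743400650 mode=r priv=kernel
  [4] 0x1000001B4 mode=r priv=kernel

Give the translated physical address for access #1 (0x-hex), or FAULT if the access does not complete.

Per-access translation:
#0 VA=0x602601F38 (r,kernel):
  [0] read 0x3F idx=24: raw=0x43007 flags P=1 W=1 U=1 S=0
  [1] read 0x43 idx=19: raw=0x44007 flags P=1 W=1 U=1 S=0
  [2] read 0x44 idx=1: raw=0x47007 flags P=1 W=1 U=1 S=0
  ✓ 0x47F38  — 3 lookups
#1 VA=0x502A00A80 (r,kernel):
  [0] read 0x3F idx=20: raw=0x4A007 flags P=1 W=1 U=1 S=0
  [1] read 0x4A idx=21: raw=0x4D087 flags P=1 W=1 U=1 S=1
  ✓ 0x4DA80 (huge @L1)  — 2 lookups
#2 VA=0x203416089 (r,kernel):
  [0] read 0x3F idx=8: raw=0x4E007 flags P=1 W=1 U=1 S=0
  [1] read 0x4E idx=26: raw=0x52007 flags P=1 W=1 U=1 S=0
  [2] read 0x52 idx=22: raw=0x53007 flags P=1 W=1 U=1 S=0
  ✓ 0x53089  — 3 lookups
#3 VA=0x743400650 (r,kernel):
  [0] read 0x3F idx=29: raw=0x57007 flags P=1 W=1 U=1 S=0
  [1] read 0x57 idx=26: raw=0x5B087 flags P=1 W=1 U=1 S=1
  ✓ 0x5B650 (huge @L1)  — 2 lookups
#4 VA=0x1000001B4 (r,kernel):
  [0] read 0x3F idx=4: raw=0x5F087 flags P=1 W=1 U=1 S=1
  ✓ 0x5F1B4 (huge @L0)  — 1 lookups

Access #1 PA: 0x4DA80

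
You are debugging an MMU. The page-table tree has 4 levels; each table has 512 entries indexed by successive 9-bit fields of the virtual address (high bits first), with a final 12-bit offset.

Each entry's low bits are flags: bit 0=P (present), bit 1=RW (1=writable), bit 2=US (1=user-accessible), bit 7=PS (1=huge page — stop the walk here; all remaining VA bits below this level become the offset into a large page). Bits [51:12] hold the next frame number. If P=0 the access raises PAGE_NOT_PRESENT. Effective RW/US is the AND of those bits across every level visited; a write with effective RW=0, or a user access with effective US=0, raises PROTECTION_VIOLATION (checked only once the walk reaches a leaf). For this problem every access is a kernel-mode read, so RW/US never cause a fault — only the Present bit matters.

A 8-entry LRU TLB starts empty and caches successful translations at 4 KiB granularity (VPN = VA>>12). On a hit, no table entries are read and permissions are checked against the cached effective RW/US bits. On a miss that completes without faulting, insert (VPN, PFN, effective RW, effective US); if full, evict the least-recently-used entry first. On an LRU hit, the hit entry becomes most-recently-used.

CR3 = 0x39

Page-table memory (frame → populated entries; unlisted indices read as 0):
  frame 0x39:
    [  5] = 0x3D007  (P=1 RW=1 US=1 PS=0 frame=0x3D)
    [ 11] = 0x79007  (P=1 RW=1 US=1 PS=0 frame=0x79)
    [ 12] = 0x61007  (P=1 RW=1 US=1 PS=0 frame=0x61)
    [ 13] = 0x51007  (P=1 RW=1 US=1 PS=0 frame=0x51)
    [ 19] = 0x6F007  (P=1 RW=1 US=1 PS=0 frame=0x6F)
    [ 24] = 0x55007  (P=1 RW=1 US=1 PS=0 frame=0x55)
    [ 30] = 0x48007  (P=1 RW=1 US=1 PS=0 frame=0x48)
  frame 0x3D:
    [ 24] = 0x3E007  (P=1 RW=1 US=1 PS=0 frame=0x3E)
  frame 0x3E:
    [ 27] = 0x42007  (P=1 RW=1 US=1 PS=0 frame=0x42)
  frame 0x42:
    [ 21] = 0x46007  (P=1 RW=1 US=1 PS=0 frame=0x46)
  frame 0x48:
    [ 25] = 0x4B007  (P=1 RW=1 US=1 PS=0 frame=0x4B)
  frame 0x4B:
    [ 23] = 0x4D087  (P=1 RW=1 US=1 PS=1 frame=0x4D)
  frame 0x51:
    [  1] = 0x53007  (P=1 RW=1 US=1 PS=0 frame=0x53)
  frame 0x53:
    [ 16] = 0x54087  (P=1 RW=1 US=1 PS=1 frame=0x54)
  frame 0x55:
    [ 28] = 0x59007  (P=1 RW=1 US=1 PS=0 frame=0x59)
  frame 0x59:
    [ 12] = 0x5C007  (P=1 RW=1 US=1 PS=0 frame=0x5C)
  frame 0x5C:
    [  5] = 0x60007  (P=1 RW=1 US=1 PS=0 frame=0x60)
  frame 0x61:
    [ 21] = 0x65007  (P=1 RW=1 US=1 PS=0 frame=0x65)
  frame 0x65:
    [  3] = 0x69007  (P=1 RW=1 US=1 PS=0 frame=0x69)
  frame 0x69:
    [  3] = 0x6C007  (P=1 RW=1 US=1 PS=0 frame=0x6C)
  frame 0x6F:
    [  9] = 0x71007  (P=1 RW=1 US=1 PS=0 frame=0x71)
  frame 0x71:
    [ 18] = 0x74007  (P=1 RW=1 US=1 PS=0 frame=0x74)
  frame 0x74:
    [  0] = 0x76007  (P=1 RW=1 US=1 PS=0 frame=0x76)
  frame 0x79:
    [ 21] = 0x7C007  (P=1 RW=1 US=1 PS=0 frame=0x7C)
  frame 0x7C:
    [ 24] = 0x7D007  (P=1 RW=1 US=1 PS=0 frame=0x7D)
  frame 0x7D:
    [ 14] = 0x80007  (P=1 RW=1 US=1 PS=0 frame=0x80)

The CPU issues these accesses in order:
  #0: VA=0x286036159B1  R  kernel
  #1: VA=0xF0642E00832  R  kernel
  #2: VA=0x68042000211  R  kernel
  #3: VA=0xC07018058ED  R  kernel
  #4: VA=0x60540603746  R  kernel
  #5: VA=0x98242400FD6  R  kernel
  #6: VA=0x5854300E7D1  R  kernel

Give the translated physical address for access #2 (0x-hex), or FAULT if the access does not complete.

Walk each access:
#0 VA=0x286036159B1 (r,kernel):
  lvl0: tbl 0x39, slot 5 ⇒ 0x3D007 (P1/RW1/US1/PS0)
  lvl1: tbl 0x3D, slot 24 ⇒ 0x3E007 (P1/RW1/US1/PS0)
  lvl2: tbl 0x3E, slot 27 ⇒ 0x42007 (P1/RW1/US1/PS0)
  lvl3: tbl 0x42, slot 21 ⇒ 0x46007 (P1/RW1/US1/PS0)
  ✓ 0x469B1  — 4 lookups
#1 VA=0xF0642E00832 (r,kernel):
  lvl0: tbl 0x39, slot 30 ⇒ 0x48007 (P1/RW1/US1/PS0)
  lvl1: tbl 0x48, slot 25 ⇒ 0x4B007 (P1/RW1/US1/PS0)
  lvl2: tbl 0x4B, slot 23 ⇒ 0x4D087 (P1/RW1/US1/PS1)
  ✓ 0x4D832 (huge @L2)  — 3 lookups
#2 VA=0x68042000211 (r,kernel):
  lvl0: tbl 0x39, slot 13 ⇒ 0x51007 (P1/RW1/US1/PS0)
  lvl1: tbl 0x51, slot 1 ⇒ 0x53007 (P1/RW1/US1/PS0)
  lvl2: tbl 0x53, slot 16 ⇒ 0x54087 (P1/RW1/US1/PS1)
  ✓ 0x54211 (huge @L2)  — 3 lookups
#3 VA=0xC07018058ED (r,kernel):
  lvl0: tbl 0x39, slot 24 ⇒ 0x55007 (P1/RW1/US1/PS0)
  lvl1: tbl 0x55, slot 28 ⇒ 0x59007 (P1/RW1/US1/PS0)
  lvl2: tbl 0x59, slot 12 ⇒ 0x5C007 (P1/RW1/US1/PS0)
  lvl3: tbl 0x5C, slot 5 ⇒ 0x60007 (P1/RW1/US1/PS0)
  ✓ 0x608ED  — 4 lookups
#4 VA=0x60540603746 (r,kernel):
  lvl0: tbl 0x39, slot 12 ⇒ 0x61007 (P1/RW1/US1/PS0)
  lvl1: tbl 0x61, slot 21 ⇒ 0x65007 (P1/RW1/US1/PS0)
  lvl2: tbl 0x65, slot 3 ⇒ 0x69007 (P1/RW1/US1/PS0)
  lvl3: tbl 0x69, slot 3 ⇒ 0x6C007 (P1/RW1/US1/PS0)
  ✓ 0x6C746  — 4 lookups
#5 VA=0x98242400FD6 (r,kernel):
  lvl0: tbl 0x39, slot 19 ⇒ 0x6F007 (P1/RW1/US1/PS0)
  lvl1: tbl 0x6F, slot 9 ⇒ 0x71007 (P1/RW1/US1/PS0)
  lvl2: tbl 0x71, slot 18 ⇒ 0x74007 (P1/RW1/US1/PS0)
  lvl3: tbl 0x74, slot 0 ⇒ 0x76007 (P1/RW1/US1/PS0)
  ✓ 0x76FD6  — 4 lookups
#6 VA=0x5854300E7D1 (r,kernel):
  lvl0: tbl 0x39, slot 11 ⇒ 0x79007 (P1/RW1/US1/PS0)
  lvl1: tbl 0x79, slot 21 ⇒ 0x7C007 (P1/RW1/US1/PS0)
  lvl2: tbl 0x7C, slot 24 ⇒ 0x7D007 (P1/RW1/US1/PS0)
  lvl3: tbl 0x7D, slot 14 ⇒ 0x80007 (P1/RW1/US1/PS0)
  ✓ 0x807D1  — 4 lookups

Access #2 PA: 0x54211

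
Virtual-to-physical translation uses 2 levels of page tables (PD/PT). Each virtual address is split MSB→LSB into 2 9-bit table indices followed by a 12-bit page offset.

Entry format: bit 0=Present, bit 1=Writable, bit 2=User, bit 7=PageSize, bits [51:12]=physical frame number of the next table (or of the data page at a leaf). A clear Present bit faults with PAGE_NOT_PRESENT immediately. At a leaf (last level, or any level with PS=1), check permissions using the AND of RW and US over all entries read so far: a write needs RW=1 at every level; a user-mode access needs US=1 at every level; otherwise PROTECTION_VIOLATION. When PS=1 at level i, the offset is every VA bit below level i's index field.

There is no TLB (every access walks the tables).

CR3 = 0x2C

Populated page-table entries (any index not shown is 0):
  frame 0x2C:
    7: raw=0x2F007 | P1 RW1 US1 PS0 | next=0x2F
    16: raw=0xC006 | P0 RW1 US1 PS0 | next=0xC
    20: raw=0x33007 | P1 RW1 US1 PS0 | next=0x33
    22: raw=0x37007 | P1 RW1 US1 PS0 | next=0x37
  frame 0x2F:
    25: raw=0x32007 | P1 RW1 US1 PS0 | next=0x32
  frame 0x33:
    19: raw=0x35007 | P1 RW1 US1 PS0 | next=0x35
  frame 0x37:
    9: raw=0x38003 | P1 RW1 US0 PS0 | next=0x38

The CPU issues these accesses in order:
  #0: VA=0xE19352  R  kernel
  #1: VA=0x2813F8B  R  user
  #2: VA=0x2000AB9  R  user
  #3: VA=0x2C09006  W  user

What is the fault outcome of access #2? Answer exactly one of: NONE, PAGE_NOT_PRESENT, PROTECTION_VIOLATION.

Per-access translation:
#0 VA=0xE19352 (r,kernel):
  L0: frame=0x2C idx=7 entry=0x2F007 [P=1 RW=1 US=1 PS=0]
  L1: frame=0x2F idx=25 entry=0x32007 [P=1 RW=1 US=1 PS=0]
  ✓ 0x32352  — 2 lookups
#1 VA=0x2813F8B (r,user):
  L0: frame=0x2C idx=20 entry=0x33007 [P=1 RW=1 US=1 PS=0]
  L1: frame=0x33 idx=19 entry=0x35007 [P=1 RW=1 US=1 PS=0]
  ✓ 0x35F8B  — 2 lookups
#2 VA=0x2000AB9 (r,user):
  L0: frame=0x2C idx=16 entry=0xC006 [P=0 RW=1 US=1 PS=0]
  ⇒ fault: PAGE_NOT_PRESENT  — 1 lookups
#3 VA=0x2C09006 (w,user):
  L0: frame=0x2C idx=22 entry=0x37007 [P=1 RW=1 US=1 PS=0]
  L1: frame=0x37 idx=9 entry=0x38003 [P=1 RW=1 US=0 PS=0]
  ⇒ fault: PROTECTION_VIOLATION  — 2 lookups

Access #2 fault: PAGE_NOT_PRESENT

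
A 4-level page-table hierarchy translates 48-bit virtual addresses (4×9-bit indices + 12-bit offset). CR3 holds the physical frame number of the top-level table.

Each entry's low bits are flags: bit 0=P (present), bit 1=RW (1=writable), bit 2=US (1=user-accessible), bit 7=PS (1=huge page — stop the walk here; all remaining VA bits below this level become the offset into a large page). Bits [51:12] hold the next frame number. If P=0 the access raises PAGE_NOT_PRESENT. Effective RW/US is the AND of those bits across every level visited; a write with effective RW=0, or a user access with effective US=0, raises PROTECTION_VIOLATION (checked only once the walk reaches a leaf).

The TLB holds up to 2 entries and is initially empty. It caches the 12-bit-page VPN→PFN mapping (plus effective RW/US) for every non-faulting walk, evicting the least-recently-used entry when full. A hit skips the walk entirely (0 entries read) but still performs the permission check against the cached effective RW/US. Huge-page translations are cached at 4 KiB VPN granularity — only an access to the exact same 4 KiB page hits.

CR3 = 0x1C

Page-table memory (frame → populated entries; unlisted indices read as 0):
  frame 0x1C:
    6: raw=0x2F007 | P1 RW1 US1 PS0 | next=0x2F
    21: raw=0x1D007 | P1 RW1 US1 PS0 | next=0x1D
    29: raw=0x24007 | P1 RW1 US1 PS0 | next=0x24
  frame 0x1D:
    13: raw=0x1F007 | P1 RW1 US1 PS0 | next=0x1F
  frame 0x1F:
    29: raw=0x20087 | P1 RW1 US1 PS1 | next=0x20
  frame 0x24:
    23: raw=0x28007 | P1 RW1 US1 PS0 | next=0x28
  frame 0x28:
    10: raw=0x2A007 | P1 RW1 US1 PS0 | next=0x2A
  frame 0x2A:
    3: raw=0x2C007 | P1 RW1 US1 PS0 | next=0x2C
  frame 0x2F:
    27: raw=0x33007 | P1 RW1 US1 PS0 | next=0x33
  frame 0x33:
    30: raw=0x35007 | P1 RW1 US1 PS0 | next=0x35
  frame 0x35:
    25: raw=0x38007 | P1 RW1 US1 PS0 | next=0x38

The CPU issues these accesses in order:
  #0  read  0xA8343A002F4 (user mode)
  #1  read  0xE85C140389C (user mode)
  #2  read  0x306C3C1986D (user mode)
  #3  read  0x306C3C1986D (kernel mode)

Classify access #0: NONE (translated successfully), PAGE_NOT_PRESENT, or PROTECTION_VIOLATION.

Per-access translation:
#0 VA=0xA8343A002F4 (r,user):
  lvl0: tbl 0x1C, slot 21 ⇒ 0x1D007 (P1/RW1/US1/PS0)
  lvl1: tbl 0x1D, slot 13 ⇒ 0x1F007 (P1/RW1/US1/PS0)
  lvl2: tbl 0x1F, slot 29 ⇒ 0x20087 (P1/RW1/US1/PS1)
  ✓ 0x202F4 (huge @L2)  — 3 lookups
#1 VA=0xE85C140389C (r,user):
  lvl0: tbl 0x1C, slot 29 ⇒ 0x24007 (P1/RW1/US1/PS0)
  lvl1: tbl 0x24, slot 23 ⇒ 0x28007 (P1/RW1/US1/PS0)
  lvl2: tbl 0x28, slot 10 ⇒ 0x2A007 (P1/RW1/US1/PS0)
  lvl3: tbl 0x2A, slot 3 ⇒ 0x2C007 (P1/RW1/US1/PS0)
  ✓ 0x2C89C  — 4 lookups
#2 VA=0x306C3C1986D (r,user):
  lvl0: tbl 0x1C, slot 6 ⇒ 0x2F007 (P1/RW1/US1/PS0)
  lvl1: tbl 0x2F, slot 27 ⇒ 0x33007 (P1/RW1/US1/PS0)
  lvl2: tbl 0x33, slot 30 ⇒ 0x35007 (P1/RW1/US1/PS0)
  lvl3: tbl 0x35, slot 25 ⇒ 0x38007 (P1/RW1/US1/PS0)
  ✓ 0x3886D  — 4 lookups
#3 VA=0x306C3C1986D (r,kernel):
  TLB hit vpn=0x306C3C19 → PA=0x3886D

Access #0 fault: NONE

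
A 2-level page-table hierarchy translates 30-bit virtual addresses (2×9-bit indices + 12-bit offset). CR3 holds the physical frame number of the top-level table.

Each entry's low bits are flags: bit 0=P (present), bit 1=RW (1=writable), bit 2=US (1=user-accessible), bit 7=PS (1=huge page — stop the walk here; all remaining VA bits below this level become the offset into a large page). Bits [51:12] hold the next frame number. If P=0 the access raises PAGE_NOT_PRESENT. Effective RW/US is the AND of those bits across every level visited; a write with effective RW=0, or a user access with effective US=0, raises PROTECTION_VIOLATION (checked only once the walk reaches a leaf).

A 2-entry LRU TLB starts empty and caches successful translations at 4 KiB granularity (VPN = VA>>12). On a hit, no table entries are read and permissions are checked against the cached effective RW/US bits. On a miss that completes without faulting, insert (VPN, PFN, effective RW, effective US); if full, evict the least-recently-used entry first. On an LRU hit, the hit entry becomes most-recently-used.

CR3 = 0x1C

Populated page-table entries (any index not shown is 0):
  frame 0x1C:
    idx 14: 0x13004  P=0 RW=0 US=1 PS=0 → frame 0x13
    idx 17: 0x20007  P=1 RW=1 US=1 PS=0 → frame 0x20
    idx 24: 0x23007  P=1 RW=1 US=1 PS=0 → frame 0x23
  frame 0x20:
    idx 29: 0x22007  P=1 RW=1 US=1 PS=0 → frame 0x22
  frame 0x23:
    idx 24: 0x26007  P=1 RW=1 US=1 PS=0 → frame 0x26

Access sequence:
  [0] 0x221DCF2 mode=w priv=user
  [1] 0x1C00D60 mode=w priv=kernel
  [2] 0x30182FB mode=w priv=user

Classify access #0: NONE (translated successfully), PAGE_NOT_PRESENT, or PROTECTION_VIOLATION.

Walk each access:
#0 VA=0x221DCF2 (w,user):
  lvl0: tbl 0x1C, slot 17 ⇒ 0x20007 (P1/RW1/US1/PS0)
  lvl1: tbl 0x20, slot 29 ⇒ 0x22007 (P1/RW1/US1/PS0)
  → PA=0x22CF2  (2 entries read)
#1 VA=0x1C00D60 (w,kernel):
  lvl0: tbl 0x1C, slot 14 ⇒ 0x13004 (P0/RW0/US1/PS0)
  ⇒ fault: PAGE_NOT_PRESENT  — 1 lookups
#2 VA=0x30182FB (w,user):
  lvl0: tbl 0x1C, slot 24 ⇒ 0x23007 (P1/RW1/US1/PS0)
  lvl1: tbl 0x23, slot 24 ⇒ 0x26007 (P1/RW1/US1/PS0)
  → PA=0x262FB  (2 entries read)

Access #0 fault: NONE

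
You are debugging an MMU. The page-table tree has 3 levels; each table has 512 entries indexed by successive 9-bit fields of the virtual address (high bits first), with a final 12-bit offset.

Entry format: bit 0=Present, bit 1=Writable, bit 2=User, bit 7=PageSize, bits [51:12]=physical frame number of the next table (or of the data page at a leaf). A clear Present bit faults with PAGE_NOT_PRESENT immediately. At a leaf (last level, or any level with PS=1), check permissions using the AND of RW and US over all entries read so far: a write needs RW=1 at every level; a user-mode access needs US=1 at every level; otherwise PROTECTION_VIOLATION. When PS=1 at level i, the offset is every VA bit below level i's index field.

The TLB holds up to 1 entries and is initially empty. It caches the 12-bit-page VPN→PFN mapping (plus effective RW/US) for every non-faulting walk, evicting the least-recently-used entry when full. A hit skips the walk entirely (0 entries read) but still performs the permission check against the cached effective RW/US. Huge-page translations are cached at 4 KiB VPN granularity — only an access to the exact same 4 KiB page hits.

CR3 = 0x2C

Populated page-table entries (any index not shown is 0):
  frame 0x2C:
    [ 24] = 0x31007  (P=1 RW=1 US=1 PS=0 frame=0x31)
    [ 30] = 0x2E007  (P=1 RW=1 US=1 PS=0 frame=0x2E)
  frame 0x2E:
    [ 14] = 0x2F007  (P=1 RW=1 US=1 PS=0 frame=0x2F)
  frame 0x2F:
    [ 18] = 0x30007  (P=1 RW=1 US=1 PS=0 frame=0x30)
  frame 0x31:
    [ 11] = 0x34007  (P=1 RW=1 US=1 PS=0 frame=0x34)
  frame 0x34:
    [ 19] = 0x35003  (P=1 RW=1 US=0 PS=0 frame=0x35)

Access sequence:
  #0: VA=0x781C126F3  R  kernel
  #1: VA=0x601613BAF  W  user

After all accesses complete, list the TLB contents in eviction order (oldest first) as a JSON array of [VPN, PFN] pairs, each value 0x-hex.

Trace:
#0 VA=0x781C126F3 (r,kernel):
  [0] read 0x2C idx=30: raw=0x2E007 flags P=1 W=1 U=1 S=0
  [1] read 0x2E idx=14: raw=0x2F007 flags P=1 W=1 U=1 S=0
  [2] read 0x2F idx=18: raw=0x30007 flags P=1 W=1 U=1 S=0
  ✓ 0x306F3  — 3 lookups
#1 VA=0x601613BAF (w,user):
  [0] read 0x2C idx=24: raw=0x31007 flags P=1 W=1 U=1 S=0
  [1] read 0x31 idx=11: raw=0x34007 flags P=1 W=1 U=1 S=0
  [2] read 0x34 idx=19: raw=0x35003 flags P=1 W=1 U=0 S=0
  ⇒ fault: PROTECTION_VIOLATION  — 3 lookups

TLB: [["0x781C12", "0x30"]]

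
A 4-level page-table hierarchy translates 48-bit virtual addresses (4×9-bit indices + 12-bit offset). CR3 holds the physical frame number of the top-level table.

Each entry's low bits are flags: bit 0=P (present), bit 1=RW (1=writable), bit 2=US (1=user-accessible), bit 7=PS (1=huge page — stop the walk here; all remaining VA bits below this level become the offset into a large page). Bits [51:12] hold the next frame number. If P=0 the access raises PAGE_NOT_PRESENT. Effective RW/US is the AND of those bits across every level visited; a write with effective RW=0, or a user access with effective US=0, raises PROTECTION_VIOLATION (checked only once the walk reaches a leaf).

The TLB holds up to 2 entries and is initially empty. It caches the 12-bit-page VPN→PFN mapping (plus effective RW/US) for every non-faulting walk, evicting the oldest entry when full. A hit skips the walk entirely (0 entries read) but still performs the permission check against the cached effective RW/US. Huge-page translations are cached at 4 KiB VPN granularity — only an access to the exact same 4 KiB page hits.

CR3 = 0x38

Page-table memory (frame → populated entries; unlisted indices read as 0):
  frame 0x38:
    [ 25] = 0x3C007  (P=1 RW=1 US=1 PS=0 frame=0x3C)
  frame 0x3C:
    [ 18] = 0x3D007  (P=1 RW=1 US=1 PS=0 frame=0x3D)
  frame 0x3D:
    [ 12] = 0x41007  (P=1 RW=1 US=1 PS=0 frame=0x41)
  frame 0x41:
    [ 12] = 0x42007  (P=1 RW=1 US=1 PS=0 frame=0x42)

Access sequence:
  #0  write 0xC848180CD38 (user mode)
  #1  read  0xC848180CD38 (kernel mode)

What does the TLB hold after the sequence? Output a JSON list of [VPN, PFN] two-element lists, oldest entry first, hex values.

Per-access translation:
#0 VA=0xC848180CD38 (w,user):
  L0: frame=0x38 idx=25 entry=0x3C007 [P=1 RW=1 US=1 PS=0]
  L1: frame=0x3C idx=18 entry=0x3D007 [P=1 RW=1 US=1 PS=0]
  L2: frame=0x3D idx=12 entry=0x41007 [P=1 RW=1 US=1 PS=0]
  L3: frame=0x41 idx=12 entry=0x42007 [P=1 RW=1 US=1 PS=0]
  ⇒ phys 0x42D38  [4 reads]
#1 VA=0xC848180CD38 (r,kernel):
  TLB hit vpn=0xC848180C → PA=0x42D38

TLB: [["0xC848180C", "0x42"]]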